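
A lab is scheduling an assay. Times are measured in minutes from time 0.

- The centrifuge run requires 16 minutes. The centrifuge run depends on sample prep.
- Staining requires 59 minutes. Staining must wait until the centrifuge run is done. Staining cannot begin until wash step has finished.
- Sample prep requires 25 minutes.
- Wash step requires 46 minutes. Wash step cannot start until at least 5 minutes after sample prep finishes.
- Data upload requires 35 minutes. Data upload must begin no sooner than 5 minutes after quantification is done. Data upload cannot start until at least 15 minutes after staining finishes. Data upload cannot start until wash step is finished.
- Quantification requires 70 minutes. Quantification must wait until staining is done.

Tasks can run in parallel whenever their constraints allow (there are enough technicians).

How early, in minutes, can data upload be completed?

Nothing blocks sample prep, so it runs from minute 0 to minute 25.
Wash step waits on sample prep (finishes minute 25, plus 5-minute gap → minute 30), so it starts at minute 30 and finishes at 30 + 46 = minute 76.
The centrifuge run cannot begin until sample prep (finishes minute 25). It runs from minute 25 to 25 + 16 = minute 41.
Staining needs all of the centrifuge run (finishes minute 41); wash step (finishes minute 76). That puts its earliest start at minute 76; it finishes at 76 + 59 = minute 135.
After staining (finishes minute 135), quantification can start at minute 135 and finishes at minute 205.
Data upload has to wait for quantification (finishes minute 205, plus 5-minute gap → minute 210); staining (finishes minute 135, plus 15-minute gap → minute 150); wash step (finishes minute 76). The latest of these is minute 210, so data upload runs minute 210 to 210 + 35 = minute 245.

245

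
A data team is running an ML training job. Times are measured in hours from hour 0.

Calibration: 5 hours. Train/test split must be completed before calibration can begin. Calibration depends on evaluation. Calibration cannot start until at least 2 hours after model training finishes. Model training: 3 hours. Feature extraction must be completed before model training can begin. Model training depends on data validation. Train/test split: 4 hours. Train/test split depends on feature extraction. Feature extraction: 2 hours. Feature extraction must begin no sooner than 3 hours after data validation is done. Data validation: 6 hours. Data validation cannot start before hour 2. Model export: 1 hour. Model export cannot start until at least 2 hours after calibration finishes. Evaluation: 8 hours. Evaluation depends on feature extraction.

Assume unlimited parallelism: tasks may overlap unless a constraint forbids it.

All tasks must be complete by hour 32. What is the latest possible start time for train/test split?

20

Model export has no dependents, so it just needs to finish by hour 32. Starting by 32 − 1 = hour 31 achieves that.
Since model export (must start by hour 31, minus 2-hour gap → hour 29) depends on it, calibration must finish by hour 29. Backing off its 5-hour duration gives a latest start of hour 24.
Train/test split must finish before calibration (must start by hour 24). With a 4-hour duration, train/test split must start by 24 − 4 = hour 20.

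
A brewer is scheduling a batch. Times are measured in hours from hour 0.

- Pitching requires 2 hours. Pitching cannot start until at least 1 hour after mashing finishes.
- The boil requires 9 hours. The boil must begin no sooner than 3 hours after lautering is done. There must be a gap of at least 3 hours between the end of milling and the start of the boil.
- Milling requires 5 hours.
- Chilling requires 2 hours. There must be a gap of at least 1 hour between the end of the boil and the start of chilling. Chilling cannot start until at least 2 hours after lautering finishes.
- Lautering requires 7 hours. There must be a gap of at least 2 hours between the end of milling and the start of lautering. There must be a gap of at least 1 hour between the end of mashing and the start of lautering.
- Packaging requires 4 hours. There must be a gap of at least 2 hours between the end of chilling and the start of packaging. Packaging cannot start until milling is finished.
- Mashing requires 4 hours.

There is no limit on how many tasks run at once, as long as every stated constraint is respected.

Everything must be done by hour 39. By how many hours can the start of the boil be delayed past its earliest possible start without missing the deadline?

Mashing can start immediately at hour 0; it finishes at hour 4.
Nothing blocks milling, so it runs from hour 0 to hour 5.
For lautering: milling (finishes hour 5, plus 2-hour gap → hour 7); mashing (finishes hour 4, plus 1-hour gap → hour 5). Taking the maximum gives a start of hour 7, and it finishes at 7 + 7 = hour 14.
For the boil: lautering (finishes hour 14, plus 3-hour gap → hour 17); milling (finishes hour 5, plus 3-hour gap → hour 8). Taking the maximum gives a start of hour 17, and it finishes at 17 + 9 = hour 26.

Working backward from the deadline:
Packaging must finish by hour 39; it takes 4 hours, so it must start by 39 − 4 = hour 35.
Chilling must finish before packaging (must start by hour 35, minus 2-hour gap → hour 33). With a 2-hour duration, chilling must start by 33 − 2 = hour 31.
The boil feeds into chilling (must start by hour 31, minus 1-hour gap → hour 30); so the boil must finish by hour 30 and therefore start by hour 21.
So the boil can start as early as hour 17 and as late as hour 21, giving 21 − 17 = 4 hours of slack.

4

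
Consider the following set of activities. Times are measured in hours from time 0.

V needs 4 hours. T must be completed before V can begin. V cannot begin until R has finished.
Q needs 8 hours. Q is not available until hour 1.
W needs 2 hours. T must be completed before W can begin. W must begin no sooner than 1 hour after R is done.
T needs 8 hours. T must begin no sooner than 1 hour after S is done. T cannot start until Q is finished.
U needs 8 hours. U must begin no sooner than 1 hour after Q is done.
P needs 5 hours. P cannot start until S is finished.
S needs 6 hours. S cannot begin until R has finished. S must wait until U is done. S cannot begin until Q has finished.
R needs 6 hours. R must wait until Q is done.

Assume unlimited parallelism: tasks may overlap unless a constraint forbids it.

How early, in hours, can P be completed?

Q cannot begin until its own release at hour 1. It runs from hour 1 to 1 + 8 = hour 9.
U cannot begin until Q (finishes hour 9, plus 1-hour gap → hour 10). It runs from hour 10 to 10 + 8 = hour 18.
R waits on Q (finishes hour 9), so it starts at hour 9 and finishes at 9 + 6 = hour 15.
S needs all of R (finishes hour 15); U (finishes hour 18); Q (finishes hour 9). That puts its earliest start at hour 18; it finishes at 18 + 6 = hour 24.
P waits on S (finishes hour 24), so it starts at hour 24 and finishes at 24 + 5 = hour 29.

29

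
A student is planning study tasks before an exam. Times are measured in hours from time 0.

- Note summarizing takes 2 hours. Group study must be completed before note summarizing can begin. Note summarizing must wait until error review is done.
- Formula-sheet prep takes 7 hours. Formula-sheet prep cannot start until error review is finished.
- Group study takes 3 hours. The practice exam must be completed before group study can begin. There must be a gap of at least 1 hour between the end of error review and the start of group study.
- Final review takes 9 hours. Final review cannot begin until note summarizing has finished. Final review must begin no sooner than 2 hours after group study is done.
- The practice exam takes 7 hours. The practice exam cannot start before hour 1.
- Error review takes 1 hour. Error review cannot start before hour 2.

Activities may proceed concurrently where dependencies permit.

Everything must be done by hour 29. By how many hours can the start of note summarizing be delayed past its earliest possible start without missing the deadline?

7

After its own release at hour 2, error review can start at hour 2 and finishes at hour 3.
The practice exam cannot begin until its own release at hour 1. It runs from hour 1 to 1 + 7 = hour 8.
For group study: the practice exam (finishes hour 8); error review (finishes hour 3, plus 1-hour gap → hour 4). Taking the maximum gives a start of hour 8, and it finishes at 8 + 3 = hour 11.
Note summarizing has to wait for group study (finishes hour 11); error review (finishes hour 3). The latest of these is hour 11, so note summarizing runs hour 11 to 11 + 2 = hour 13.

Working backward from the deadline:
Final review has no dependents, so it just needs to finish by hour 29. Starting by 29 − 9 = hour 20 achieves that.
Note summarizing must finish before final review (must start by hour 20). With a 2-hour duration, note summarizing must start by 20 − 2 = hour 18.
So note summarizing can start as early as hour 11 and as late as hour 18, giving 18 − 11 = 7 hours of slack.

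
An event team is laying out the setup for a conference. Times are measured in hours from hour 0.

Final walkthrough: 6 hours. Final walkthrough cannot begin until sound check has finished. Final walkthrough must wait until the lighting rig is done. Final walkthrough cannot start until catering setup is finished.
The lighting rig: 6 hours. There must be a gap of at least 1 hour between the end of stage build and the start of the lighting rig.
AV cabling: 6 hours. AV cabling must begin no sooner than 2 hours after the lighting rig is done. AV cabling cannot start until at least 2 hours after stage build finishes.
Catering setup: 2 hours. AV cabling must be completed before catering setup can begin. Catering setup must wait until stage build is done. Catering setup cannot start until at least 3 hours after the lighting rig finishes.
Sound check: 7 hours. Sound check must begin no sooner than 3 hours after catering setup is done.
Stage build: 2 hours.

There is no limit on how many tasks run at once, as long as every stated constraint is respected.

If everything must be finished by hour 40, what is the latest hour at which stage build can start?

5

Nothing follows final walkthrough; the deadline of hour 40 is its only limit. It must start by 40 − 6 = hour 34.
Sound check feeds into final walkthrough (must start by hour 34); so sound check must finish by hour 34 and therefore start by hour 27.
Catering setup must finish in time for sound check (must start by hour 27, minus 3-hour gap → hour 24); final walkthrough (must start by hour 34). The tightest is hour 24, so catering setup must start by 24 − 2 = hour 22.
AV cabling has to be done before catering setup (must start by hour 22). That means finishing by hour 22, i.e. starting by 22 − 6 = hour 16.
For the lighting rig: AV cabling (must start by hour 16, minus 2-hour gap → hour 14); catering setup (must start by hour 22, minus 3-hour gap → hour 19); final walkthrough (must start by hour 34). The most restrictive is hour 14; with a 6-hour duration, the lighting rig must start by hour 8.
Stage build must finish in time for the lighting rig (must start by hour 8, minus 1-hour gap → hour 7); AV cabling (must start by hour 16, minus 2-hour gap → hour 14); catering setup (must start by hour 22). The tightest is hour 7, so stage build must start by 7 − 2 = hour 5.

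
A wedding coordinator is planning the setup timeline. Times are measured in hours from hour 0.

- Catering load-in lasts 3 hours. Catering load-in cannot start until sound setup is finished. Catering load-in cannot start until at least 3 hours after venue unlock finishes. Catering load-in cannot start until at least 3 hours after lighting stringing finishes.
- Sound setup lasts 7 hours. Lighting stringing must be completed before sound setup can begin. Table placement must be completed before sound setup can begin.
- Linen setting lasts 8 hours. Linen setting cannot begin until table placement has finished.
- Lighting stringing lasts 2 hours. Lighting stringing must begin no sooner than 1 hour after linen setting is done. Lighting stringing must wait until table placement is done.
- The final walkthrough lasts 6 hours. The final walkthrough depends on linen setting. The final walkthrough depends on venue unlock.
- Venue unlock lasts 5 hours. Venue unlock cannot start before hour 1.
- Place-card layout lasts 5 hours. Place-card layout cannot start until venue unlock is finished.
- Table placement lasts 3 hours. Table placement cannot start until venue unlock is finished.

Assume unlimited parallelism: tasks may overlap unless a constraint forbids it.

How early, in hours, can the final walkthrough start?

Venue unlock waits on its own release at hour 1, so it starts at hour 1 and finishes at 1 + 5 = hour 6.
Table placement cannot begin until venue unlock (finishes hour 6). It runs from hour 6 to 6 + 3 = hour 9.
Linen setting cannot begin until table placement (finishes hour 9). It runs from hour 9 to 9 + 8 = hour 17.
The final walkthrough waits on linen setting (finishes hour 17); venue unlock (finishes hour 6). The latest of these is hour 17, which is the earliest the final walkthrough can start.

17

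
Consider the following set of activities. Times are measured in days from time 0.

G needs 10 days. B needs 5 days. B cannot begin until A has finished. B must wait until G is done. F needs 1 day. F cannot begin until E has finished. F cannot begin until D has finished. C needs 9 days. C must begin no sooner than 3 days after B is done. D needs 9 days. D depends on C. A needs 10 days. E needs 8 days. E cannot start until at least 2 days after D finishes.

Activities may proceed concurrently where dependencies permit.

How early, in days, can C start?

G can start immediately at day 0; it finishes at day 10.
Nothing blocks A, so it runs from day 0 to day 10.
B needs all of A (finishes day 10); G (finishes day 10). That puts its earliest start at day 10; it finishes at 10 + 5 = day 15.
C waits on B (finishes day 15, plus 3-day gap → day 18), so the earliest it can start is day 18.

18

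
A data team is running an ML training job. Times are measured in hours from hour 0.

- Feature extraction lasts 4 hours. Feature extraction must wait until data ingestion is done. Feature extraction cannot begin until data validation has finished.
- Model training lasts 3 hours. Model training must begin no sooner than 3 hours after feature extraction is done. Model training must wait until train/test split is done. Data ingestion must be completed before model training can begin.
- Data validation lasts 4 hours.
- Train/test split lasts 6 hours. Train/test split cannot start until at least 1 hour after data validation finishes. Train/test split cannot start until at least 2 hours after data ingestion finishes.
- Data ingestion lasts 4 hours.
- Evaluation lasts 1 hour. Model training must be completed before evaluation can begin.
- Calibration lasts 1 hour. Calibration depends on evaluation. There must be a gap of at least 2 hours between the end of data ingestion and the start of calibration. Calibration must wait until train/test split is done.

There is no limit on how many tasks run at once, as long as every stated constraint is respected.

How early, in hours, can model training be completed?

Data validation has no prerequisites, so it starts at hour 0 and finishes at hour 4.
Data ingestion can start immediately at hour 0; it finishes at hour 4.
For train/test split: data validation (finishes hour 4, plus 1-hour gap → hour 5); data ingestion (finishes hour 4, plus 2-hour gap → hour 6). Taking the maximum gives a start of hour 6, and it finishes at 6 + 6 = hour 12.
For feature extraction: data ingestion (finishes hour 4); data validation (finishes hour 4). Taking the maximum gives a start of hour 4, and it finishes at 4 + 4 = hour 8.
Model training has to wait for feature extraction (finishes hour 8, plus 3-hour gap → hour 11); train/test split (finishes hour 12); data ingestion (finishes hour 4). The latest of these is hour 12, so model training runs hour 12 to 12 + 3 = hour 15.

15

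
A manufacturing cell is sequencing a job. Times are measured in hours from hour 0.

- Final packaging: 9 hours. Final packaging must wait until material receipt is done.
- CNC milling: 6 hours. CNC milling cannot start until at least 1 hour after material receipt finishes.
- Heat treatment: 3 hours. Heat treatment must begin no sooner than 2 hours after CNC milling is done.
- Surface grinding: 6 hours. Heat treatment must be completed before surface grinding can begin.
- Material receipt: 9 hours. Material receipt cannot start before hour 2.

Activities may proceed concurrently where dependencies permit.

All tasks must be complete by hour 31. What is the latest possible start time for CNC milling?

14

Surface grinding has no dependents, so it just needs to finish by hour 31. Starting by 31 − 6 = hour 25 achieves that.
Heat treatment feeds into surface grinding (must start by hour 25); so heat treatment must finish by hour 25 and therefore start by hour 22.
CNC milling must finish before heat treatment (must start by hour 22, minus 2-hour gap → hour 20). With a 6-hour duration, CNC milling must start by 20 − 6 = hour 14.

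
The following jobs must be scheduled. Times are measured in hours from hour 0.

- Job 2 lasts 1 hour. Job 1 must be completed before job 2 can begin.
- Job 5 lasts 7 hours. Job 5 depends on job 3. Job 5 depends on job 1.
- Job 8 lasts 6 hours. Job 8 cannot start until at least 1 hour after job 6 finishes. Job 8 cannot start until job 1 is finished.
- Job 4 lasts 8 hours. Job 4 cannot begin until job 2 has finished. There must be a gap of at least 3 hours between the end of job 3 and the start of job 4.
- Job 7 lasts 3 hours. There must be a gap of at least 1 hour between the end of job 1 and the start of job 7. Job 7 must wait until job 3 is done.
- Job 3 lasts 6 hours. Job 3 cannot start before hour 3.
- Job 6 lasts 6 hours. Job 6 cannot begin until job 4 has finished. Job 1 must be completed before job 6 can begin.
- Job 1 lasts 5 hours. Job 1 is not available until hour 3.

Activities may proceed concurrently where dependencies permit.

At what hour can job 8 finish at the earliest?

33

Job 3 cannot begin until its own release at hour 3. It runs from hour 3 to 3 + 6 = hour 9.
After its own release at hour 3, job 1 can start at hour 3 and finishes at hour 8.
Job 2 cannot begin until job 1 (finishes hour 8). It runs from hour 8 to 8 + 1 = hour 9.
Job 4 has to wait for job 2 (finishes hour 9); job 3 (finishes hour 9, plus 3-hour gap → hour 12). The latest of these is hour 12, so job 4 runs hour 12 to 12 + 8 = hour 20.
Job 6 cannot start until job 4 (finishes hour 20); job 1 (finishes hour 8). The controlling bound is hour 20, so job 6 finishes at 20 + 6 = hour 26.
Job 8 cannot start until job 6 (finishes hour 26, plus 1-hour gap → hour 27); job 1 (finishes hour 8). The controlling bound is hour 27, so job 8 finishes at 27 + 6 = hour 33.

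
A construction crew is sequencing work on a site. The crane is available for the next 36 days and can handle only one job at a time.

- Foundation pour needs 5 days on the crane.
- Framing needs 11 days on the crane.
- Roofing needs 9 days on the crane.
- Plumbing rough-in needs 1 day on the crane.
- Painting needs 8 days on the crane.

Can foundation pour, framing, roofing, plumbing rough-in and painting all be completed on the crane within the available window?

Running back to back, the jobs need 5 + 11 + 9 + 1 + 8 = 34 days on the crane.
Since 34 ≤ 36, they fit within the window.

Yes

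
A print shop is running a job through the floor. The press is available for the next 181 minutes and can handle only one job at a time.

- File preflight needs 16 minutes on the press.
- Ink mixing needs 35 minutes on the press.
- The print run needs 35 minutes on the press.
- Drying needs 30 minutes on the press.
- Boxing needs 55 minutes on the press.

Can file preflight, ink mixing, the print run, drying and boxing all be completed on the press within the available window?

Running back to back, the jobs need 16 + 35 + 35 + 30 + 55 = 171 minutes on the press.
Since 171 ≤ 181, they fit within the window.

Yes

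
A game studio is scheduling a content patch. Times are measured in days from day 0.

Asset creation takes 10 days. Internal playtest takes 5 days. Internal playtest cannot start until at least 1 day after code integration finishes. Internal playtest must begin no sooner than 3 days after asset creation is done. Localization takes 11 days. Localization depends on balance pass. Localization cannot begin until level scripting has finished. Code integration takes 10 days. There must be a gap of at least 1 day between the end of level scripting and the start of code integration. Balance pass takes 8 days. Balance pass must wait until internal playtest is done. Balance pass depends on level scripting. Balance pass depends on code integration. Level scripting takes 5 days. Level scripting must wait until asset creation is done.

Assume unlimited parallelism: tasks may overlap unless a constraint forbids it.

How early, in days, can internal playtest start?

Nothing blocks asset creation, so it runs from day 0 to day 10.
Level scripting cannot begin until asset creation (finishes day 10). It runs from day 10 to 10 + 5 = day 15.
After level scripting (finishes day 15, plus 1-day gap → day 16), code integration can start at day 16 and finishes at day 26.
Internal playtest waits on code integration (finishes day 26, plus 1-day gap → day 27); asset creation (finishes day 10, plus 3-day gap → day 13). The latest of these is day 27, which is the earliest internal playtest can start.

27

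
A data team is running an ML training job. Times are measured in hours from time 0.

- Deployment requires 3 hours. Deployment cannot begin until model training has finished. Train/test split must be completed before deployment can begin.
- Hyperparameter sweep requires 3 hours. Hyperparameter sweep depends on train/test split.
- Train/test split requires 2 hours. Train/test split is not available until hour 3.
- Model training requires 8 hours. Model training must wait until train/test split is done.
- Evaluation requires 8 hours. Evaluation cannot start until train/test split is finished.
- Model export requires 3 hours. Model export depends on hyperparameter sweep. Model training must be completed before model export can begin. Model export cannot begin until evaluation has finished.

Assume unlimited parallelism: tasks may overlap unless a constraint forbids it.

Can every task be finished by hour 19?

Yes

Train/test split cannot begin until its own release at hour 3. It runs from hour 3 to 3 + 2 = hour 5.
After train/test split (finishes hour 5), evaluation can start at hour 5 and finishes at hour 13.
Model training waits on train/test split (finishes hour 5), so it starts at hour 5 and finishes at 5 + 8 = hour 13.
Deployment needs all of model training (finishes hour 13); train/test split (finishes hour 5). That puts its earliest start at hour 13; it finishes at 13 + 3 = hour 16.
After train/test split (finishes hour 5), hyperparameter sweep can start at hour 5 and finishes at hour 8.
Model export has to wait for hyperparameter sweep (finishes hour 8); model training (finishes hour 13); evaluation (finishes hour 13). The latest of these is hour 13, so model export runs hour 13 to 13 + 3 = hour 16.
Every task is finished by hour 16, which is no later than the deadline of 19, so the schedule is feasible.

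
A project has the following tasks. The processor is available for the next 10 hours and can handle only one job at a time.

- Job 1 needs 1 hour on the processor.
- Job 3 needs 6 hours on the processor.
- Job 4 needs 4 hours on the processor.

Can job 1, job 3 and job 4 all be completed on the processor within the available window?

Running back to back, the jobs need 1 + 6 + 4 = 11 hours on the processor.
Since 11 > 10, they cannot all fit.

No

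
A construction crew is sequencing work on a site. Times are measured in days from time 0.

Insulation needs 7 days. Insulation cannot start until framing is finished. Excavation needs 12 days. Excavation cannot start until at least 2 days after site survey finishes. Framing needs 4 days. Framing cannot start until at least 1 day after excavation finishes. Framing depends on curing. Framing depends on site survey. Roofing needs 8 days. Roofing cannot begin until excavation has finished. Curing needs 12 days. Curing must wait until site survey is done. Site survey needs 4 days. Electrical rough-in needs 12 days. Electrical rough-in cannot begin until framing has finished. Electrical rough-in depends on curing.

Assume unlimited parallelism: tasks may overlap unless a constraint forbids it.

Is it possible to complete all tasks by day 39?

Site survey can start immediately at day 0; it finishes at day 4.
After site survey (finishes day 4), curing can start at day 4 and finishes at day 16.
Excavation waits on site survey (finishes day 4, plus 2-day gap → day 6), so it starts at day 6 and finishes at 6 + 12 = day 18.
Roofing waits on excavation (finishes day 18), so it starts at day 18 and finishes at 18 + 8 = day 26.
Framing needs all of excavation (finishes day 18, plus 1-day gap → day 19); curing (finishes day 16); site survey (finishes day 4). That puts its earliest start at day 19; it finishes at 19 + 4 = day 23.
Insulation cannot begin until framing (finishes day 23). It runs from day 23 to 23 + 7 = day 30.
For electrical rough-in: framing (finishes day 23); curing (finishes day 16). Taking the maximum gives a start of day 23, and it finishes at 23 + 12 = day 35.
Every task is finished by day 35, which is no later than the deadline of 39, so the schedule is feasible.

Yes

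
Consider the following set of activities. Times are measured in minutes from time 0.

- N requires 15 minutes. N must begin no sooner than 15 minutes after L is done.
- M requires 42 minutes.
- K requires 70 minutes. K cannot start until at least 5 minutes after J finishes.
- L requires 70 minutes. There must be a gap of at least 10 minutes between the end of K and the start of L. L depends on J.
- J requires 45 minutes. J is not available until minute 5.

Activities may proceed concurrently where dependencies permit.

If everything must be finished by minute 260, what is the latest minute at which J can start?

30

N must finish by minute 260; it takes 15 minutes, so it must start by 260 − 15 = minute 245.
Since N (must start by minute 245, minus 15-minute gap → minute 230) depends on it, L must finish by minute 230. Backing off its 70-minute duration gives a latest start of minute 160.
K feeds into L (must start by minute 160, minus 10-minute gap → minute 150); so K must finish by minute 150 and therefore start by minute 80.
J feeds K (must start by minute 80, minus 5-minute gap → minute 75); L (must start by minute 160). Taking the minimum, J must finish by minute 75 and start by 75 − 45 = minute 30.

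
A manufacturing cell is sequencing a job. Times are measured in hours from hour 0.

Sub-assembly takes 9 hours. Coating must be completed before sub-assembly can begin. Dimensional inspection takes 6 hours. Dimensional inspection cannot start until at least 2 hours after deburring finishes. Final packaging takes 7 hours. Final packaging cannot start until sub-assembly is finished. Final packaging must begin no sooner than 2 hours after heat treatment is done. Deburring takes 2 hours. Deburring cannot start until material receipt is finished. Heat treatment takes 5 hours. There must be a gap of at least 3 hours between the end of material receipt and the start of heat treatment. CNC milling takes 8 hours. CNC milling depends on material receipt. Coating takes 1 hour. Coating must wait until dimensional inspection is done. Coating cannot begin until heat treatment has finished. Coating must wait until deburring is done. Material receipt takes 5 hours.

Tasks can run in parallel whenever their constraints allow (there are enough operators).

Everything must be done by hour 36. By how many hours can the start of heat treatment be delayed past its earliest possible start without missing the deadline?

6

Material receipt has no prerequisites, so it starts at hour 0 and finishes at hour 5.
Heat treatment waits on material receipt (finishes hour 5, plus 3-hour gap → hour 8), so it starts at hour 8 and finishes at 8 + 5 = hour 13.

Working backward from the deadline:
Final packaging has no dependents, so it just needs to finish by hour 36. Starting by 36 − 7 = hour 29 achieves that.
Since final packaging (must start by hour 29) depends on it, sub-assembly must finish by hour 29. Backing off its 9-hour duration gives a latest start of hour 20.
Coating feeds into sub-assembly (must start by hour 20); so coating must finish by hour 20 and therefore start by hour 19.
Heat treatment must finish in time for coating (must start by hour 19); final packaging (must start by hour 29, minus 2-hour gap → hour 27). The tightest is hour 19, so heat treatment must start by 19 − 5 = hour 14.
So heat treatment can start as early as hour 8 and as late as hour 14, giving 14 − 8 = 6 hours of slack.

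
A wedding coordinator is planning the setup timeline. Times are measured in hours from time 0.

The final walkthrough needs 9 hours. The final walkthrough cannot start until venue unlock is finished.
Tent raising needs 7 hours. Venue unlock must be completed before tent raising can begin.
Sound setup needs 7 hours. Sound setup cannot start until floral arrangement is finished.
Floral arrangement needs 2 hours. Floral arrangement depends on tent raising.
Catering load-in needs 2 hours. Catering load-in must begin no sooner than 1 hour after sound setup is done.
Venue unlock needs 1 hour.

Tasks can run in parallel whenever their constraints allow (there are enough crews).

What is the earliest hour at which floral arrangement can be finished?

Venue unlock can start immediately at hour 0; it finishes at hour 1.
Tent raising waits on venue unlock (finishes hour 1), so it starts at hour 1 and finishes at 1 + 7 = hour 8.
Floral arrangement cannot begin until tent raising (finishes hour 8). It runs from hour 8 to 8 + 2 = hour 10.

10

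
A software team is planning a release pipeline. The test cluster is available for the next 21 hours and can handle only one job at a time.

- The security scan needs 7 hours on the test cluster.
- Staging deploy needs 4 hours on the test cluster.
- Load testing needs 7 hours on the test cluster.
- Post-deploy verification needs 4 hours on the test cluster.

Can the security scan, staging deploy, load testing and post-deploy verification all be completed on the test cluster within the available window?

Running back to back, the jobs need 7 + 4 + 7 + 4 = 22 hours on the test cluster.
Since 22 > 21, they cannot all fit.

No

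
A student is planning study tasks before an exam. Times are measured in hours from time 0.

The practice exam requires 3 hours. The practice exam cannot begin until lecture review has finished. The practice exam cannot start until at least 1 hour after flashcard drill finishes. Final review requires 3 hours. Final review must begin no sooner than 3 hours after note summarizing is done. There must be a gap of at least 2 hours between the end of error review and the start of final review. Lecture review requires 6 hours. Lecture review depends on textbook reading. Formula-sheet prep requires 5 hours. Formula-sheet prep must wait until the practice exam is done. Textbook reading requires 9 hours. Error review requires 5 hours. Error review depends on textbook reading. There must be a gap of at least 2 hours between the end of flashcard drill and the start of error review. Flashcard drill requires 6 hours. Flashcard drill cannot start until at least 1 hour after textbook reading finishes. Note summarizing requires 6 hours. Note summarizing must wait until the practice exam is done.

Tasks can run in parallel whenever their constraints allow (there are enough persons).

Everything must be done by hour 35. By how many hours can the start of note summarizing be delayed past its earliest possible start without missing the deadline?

3

Textbook reading has no prerequisites, so it starts at hour 0 and finishes at hour 9.
Flashcard drill cannot begin until textbook reading (finishes hour 9, plus 1-hour gap → hour 10). It runs from hour 10 to 10 + 6 = hour 16.
After textbook reading (finishes hour 9), lecture review can start at hour 9 and finishes at hour 15.
The practice exam cannot start until lecture review (finishes hour 15); flashcard drill (finishes hour 16, plus 1-hour gap → hour 17). The controlling bound is hour 17, so the practice exam finishes at 17 + 3 = hour 20.
Note summarizing waits on the practice exam (finishes hour 20), so it starts at hour 20 and finishes at 20 + 6 = hour 26.

Working backward from the deadline:
Final review has no dependents, so it just needs to finish by hour 35. Starting by 35 − 3 = hour 32 achieves that.
Note summarizing must finish before final review (must start by hour 32, minus 3-hour gap → hour 29). With a 6-hour duration, note summarizing must start by 29 − 6 = hour 23.
So note summarizing can start as early as hour 20 and as late as hour 23, giving 23 − 20 = 3 hours of slack.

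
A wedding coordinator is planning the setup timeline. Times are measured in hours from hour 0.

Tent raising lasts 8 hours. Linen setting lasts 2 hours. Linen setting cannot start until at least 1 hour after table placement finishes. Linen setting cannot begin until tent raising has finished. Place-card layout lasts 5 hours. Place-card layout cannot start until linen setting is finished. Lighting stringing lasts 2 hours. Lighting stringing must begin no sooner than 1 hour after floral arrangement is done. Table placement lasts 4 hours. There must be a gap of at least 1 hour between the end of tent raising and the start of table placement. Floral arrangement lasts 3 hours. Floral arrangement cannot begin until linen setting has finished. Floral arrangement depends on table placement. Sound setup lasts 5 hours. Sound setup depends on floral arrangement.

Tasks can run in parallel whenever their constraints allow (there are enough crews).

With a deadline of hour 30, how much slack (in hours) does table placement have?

6

Tent raising can start immediately at hour 0; it finishes at hour 8.
After tent raising (finishes hour 8, plus 1-hour gap → hour 9), table placement can start at hour 9 and finishes at hour 13.

Working backward from the deadline:
Nothing follows lighting stringing; the deadline of hour 30 is its only limit. It must start by 30 − 2 = hour 28.
To finish by hour 30, sound setup (duration 5) must start no later than hour 25.
Floral arrangement must finish in time for lighting stringing (must start by hour 28, minus 1-hour gap → hour 27); sound setup (must start by hour 25). The tightest is hour 25, so floral arrangement must start by 25 − 3 = hour 22.
To finish by hour 30, place-card layout (duration 5) must start no later than hour 25.
Linen setting must finish in time for floral arrangement (must start by hour 22); place-card layout (must start by hour 25). The tightest is hour 22, so linen setting must start by 22 − 2 = hour 20.
Table placement feeds linen setting (must start by hour 20, minus 1-hour gap → hour 19); floral arrangement (must start by hour 22). Taking the minimum, table placement must finish by hour 19 and start by 19 − 4 = hour 15.
So table placement can start as early as hour 9 and as late as hour 15, giving 15 − 9 = 6 hours of slack.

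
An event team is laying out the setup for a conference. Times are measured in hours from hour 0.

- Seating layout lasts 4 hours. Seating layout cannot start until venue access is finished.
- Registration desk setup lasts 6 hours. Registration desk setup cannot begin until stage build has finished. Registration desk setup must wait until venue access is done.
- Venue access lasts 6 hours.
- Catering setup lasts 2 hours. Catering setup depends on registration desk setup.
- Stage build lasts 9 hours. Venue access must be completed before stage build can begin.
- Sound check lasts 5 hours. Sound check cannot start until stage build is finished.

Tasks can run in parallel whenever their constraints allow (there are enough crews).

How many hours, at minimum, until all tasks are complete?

23

Venue access has no prerequisites, so it starts at hour 0 and finishes at hour 6.
Seating layout cannot begin until venue access (finishes hour 6). It runs from hour 6 to 6 + 4 = hour 10.
Stage build cannot begin until venue access (finishes hour 6). It runs from hour 6 to 6 + 9 = hour 15.
After stage build (finishes hour 15), sound check can start at hour 15 and finishes at hour 20.
For registration desk setup: stage build (finishes hour 15); venue access (finishes hour 6). Taking the maximum gives a start of hour 15, and it finishes at 15 + 6 = hour 21.
After registration desk setup (finishes hour 21), catering setup can start at hour 21 and finishes at hour 23.
All tasks are finished once the last one completes. Finish times: Venue access at 6, Stage build at 15, Seating layout at 10, Registration desk setup at 21, Catering setup at 23, Sound check at 20. The latest is hour 23.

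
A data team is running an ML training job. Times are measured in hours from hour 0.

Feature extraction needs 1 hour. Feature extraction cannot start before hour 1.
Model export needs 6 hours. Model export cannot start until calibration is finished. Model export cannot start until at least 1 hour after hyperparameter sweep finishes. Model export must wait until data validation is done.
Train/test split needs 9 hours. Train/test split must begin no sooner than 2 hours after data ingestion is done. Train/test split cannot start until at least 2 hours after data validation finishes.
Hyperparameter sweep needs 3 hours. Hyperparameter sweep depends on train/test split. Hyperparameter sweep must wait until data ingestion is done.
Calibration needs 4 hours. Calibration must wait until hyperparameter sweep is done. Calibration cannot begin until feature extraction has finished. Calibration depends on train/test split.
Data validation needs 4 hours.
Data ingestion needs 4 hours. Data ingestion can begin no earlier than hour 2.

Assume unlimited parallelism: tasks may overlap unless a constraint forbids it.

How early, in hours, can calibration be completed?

24

After its own release at hour 1, feature extraction can start at hour 1 and finishes at hour 2.
Nothing blocks data validation, so it runs from hour 0 to hour 4.
Data ingestion cannot begin until its own release at hour 2. It runs from hour 2 to 2 + 4 = hour 6.
Train/test split needs all of data ingestion (finishes hour 6, plus 2-hour gap → hour 8); data validation (finishes hour 4, plus 2-hour gap → hour 6). That puts its earliest start at hour 8; it finishes at 8 + 9 = hour 17.
Hyperparameter sweep cannot start until train/test split (finishes hour 17); data ingestion (finishes hour 6). The controlling bound is hour 17, so hyperparameter sweep finishes at 17 + 3 = hour 20.
Calibration cannot start until hyperparameter sweep (finishes hour 20); feature extraction (finishes hour 2); train/test split (finishes hour 17). The controlling bound is hour 20, so calibration finishes at 20 + 4 = hour 24.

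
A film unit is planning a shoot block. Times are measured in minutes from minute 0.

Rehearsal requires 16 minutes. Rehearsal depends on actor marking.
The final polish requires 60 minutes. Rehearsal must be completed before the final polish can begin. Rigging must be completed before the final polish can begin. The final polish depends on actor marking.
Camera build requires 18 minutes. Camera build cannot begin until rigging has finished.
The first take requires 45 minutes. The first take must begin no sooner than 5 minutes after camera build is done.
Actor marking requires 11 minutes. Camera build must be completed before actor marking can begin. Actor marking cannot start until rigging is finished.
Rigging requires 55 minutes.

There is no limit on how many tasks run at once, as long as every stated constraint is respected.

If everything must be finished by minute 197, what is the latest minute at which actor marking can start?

110

Nothing follows the final polish; the deadline of minute 197 is its only limit. It must start by 197 − 60 = minute 137.
Rehearsal must finish before the final polish (must start by minute 137). With a 16-minute duration, rehearsal must start by 137 − 16 = minute 121.
For actor marking: rehearsal (must start by minute 121); the final polish (must start by minute 137). The most restrictive is minute 121; with an 11-minute duration, actor marking must start by minute 110.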